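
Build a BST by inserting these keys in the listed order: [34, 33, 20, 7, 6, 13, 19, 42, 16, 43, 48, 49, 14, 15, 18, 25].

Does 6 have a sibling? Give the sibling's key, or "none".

Resulting structure (node: left, right):
  34: L=33, R=42
  33: L=20, R=–
  20: L=7, R=25
  7: L=6, R=13
  6: L=–, R=–
  13: L=–, R=19
  19: L=16, R=–
  42: L=–, R=43
  16: L=14, R=18
  43: L=–, R=48
  48: L=–, R=49
  49: L=–, R=–
  14: L=–, R=15
  15: L=–, R=–
  18: L=–, R=–
  25: L=–, R=–

6's parent is 7; the other child of 7 is 13.

13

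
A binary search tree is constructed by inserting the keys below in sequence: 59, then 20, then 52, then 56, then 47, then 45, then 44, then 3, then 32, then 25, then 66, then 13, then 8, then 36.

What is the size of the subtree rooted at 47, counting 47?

6

Resulting structure (node: left, right):
  59: L=20, R=66
  20: L=3, R=52
  52: L=47, R=56
  56: L=–, R=–
  47: L=45, R=–
  45: L=44, R=–
  44: L=32, R=–
  3: L=–, R=13
  32: L=25, R=36
  25: L=–, R=–
  66: L=–, R=–
  13: L=8, R=–
  8: L=–, R=–
  36: L=–, R=–

Subtree rooted at 47 contains: 47, 45, 44, 32, 25, 36 — 6 nodes.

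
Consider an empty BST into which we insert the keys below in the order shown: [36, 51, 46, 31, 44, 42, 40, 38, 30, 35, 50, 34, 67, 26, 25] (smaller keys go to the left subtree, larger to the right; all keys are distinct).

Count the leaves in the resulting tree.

5

Resulting structure (node: left, right):
  36: L=31, R=51
  51: L=46, R=67
  46: L=44, R=50
  31: L=30, R=35
  44: L=42, R=–
  42: L=40, R=–
  40: L=38, R=–
  38: L=–, R=–
  30: L=26, R=–
  35: L=34, R=–
  50: L=–, R=–
  34: L=–, R=–
  67: L=–, R=–
  26: L=25, R=–
  25: L=–, R=–

Leaves: 25, 34, 38, 50, 67 — 5 in total.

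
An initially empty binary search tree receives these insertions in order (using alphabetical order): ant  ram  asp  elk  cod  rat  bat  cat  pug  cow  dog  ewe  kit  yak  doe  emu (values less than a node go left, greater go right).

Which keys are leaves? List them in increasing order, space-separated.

Insert ant: tree is empty, so ant becomes the root.
Insert ram: ram > ant → go right. Place as right child of ant.
Insert asp: asp > ant → go right; asp < ram → go left. Place as left child of ram.
Insert elk: elk > ant → go right; elk < ram → go left; elk > asp → go right. Place as right child of asp.
Insert cod: cod > ant → go right; cod < ram → go left; cod > asp → go right; cod < elk → go left. Place as left child of elk.
Insert rat: rat > ant → go right; rat > ram → go right. Place as right child of ram.
Insert bat: bat > ant → go right; bat < ram → go left; bat > asp → go right; bat < elk → go left; bat < cod → go left. Place as left child of cod.
Insert cat: cat > ant → go right; cat < ram → go left; cat > asp → go right; cat < elk → go left; cat < cod → go left; cat > bat → go right. Place as right child of bat.
Insert pug: pug > ant → go right; pug < ram → go left; pug > asp → go right; pug > elk → go right. Place as right child of elk.
Insert cow: cow > ant → go right; cow < ram → go left; cow > asp → go right; cow < elk → go left; cow > cod → go right. Place as right child of cod.
Insert dog: dog > ant → go right; dog < ram → go left; dog > asp → go right; dog < elk → go left; dog > cod → go right; dog > cow → go right. Place as right child of cow.
Insert ewe: ewe > ant → go right; ewe < ram → go left; ewe > asp → go right; ewe > elk → go right; ewe < pug → go left. Place as left child of pug.
Insert kit: kit > ant → go right; kit < ram → go left; kit > asp → go right; kit > elk → go right; kit < pug → go left; kit > ewe → go right. Place as right child of ewe.
Insert yak: yak > ant → go right; yak > ram → go right; yak > rat → go right. Place as right child of rat.
Insert doe: doe > ant → go right; doe < ram → go left; doe > asp → go right; doe < elk → go left; doe > cod → go right; doe > cow → go right; doe < dog → go left. Place as left child of dog.
Insert emu: emu > ant → go right; emu < ram → go left; emu > asp → go right; emu > elk → go right; emu < pug → go left; emu < ewe → go left. Place as left child of ewe.

cat doe emu kit yak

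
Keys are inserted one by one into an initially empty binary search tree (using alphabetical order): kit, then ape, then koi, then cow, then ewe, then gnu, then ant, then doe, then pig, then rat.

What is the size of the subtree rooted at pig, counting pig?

Insert kit: tree is empty, so kit becomes the root.
Insert ape: ape < kit → go left. Place as left child of kit.
Insert koi: koi > kit → go right. Place as right child of kit.
Insert cow: cow < kit → go left; cow > ape → go right. Place as right child of ape.
Insert ewe: ewe < kit → go left; ewe > ape → go right; ewe > cow → go right. Place as right child of cow.
Insert gnu: gnu < kit → go left; gnu > ape → go right; gnu > cow → go right; gnu > ewe → go right. Place as right child of ewe.
Insert ant: ant < kit → go left; ant < ape → go left. Place as left child of ape.
Insert doe: doe < kit → go left; doe > ape → go right; doe > cow → go right; doe < ewe → go left. Place as left child of ewe.
Insert pig: pig > kit → go right; pig > koi → go right. Place as right child of koi.
Insert rat: rat > kit → go right; rat > koi → go right; rat > pig → go right. Place as right child of pig.

Subtree rooted at pig contains: pig, rat — 2 nodes.

2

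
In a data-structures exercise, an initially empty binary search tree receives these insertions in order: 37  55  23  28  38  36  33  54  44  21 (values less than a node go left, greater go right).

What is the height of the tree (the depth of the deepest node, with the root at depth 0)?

4

37: root
55: right child of 37 (depth 1)
23: left child of 37 (depth 1)
28: right child of 23 (depth 2)
38: left child of 55 (depth 2)
36: right child of 28 (depth 3)
33: left child of 36 (depth 4)
54: right child of 38 (depth 3)
44: left child of 54 (depth 4)
21: left child of 23 (depth 2)

The deepest node is 33 at depth 4.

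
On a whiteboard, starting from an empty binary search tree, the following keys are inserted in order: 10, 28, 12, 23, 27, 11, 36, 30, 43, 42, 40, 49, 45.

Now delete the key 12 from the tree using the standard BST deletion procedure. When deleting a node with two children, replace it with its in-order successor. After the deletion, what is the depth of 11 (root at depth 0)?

3

Resulting structure (node: left, right):
  10: L=–, R=28
  28: L=12, R=36
  12: L=11, R=23
  23: L=–, R=27
  27: L=–, R=–
  11: L=–, R=–
  36: L=30, R=43
  30: L=–, R=–
  43: L=42, R=49
  42: L=40, R=–
  40: L=–, R=–
  49: L=45, R=–
  45: L=–, R=–

Delete 12 (two children — replace with in-order successor).
After deletion, path to 11: 10 → 28 → 23 → 11.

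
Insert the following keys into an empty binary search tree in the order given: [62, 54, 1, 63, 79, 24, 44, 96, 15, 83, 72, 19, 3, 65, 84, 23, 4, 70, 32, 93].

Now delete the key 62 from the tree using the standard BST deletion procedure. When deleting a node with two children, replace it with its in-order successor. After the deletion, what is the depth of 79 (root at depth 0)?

1

Insert 62: tree is empty, so 62 becomes the root.
Insert 54: 54 < 62 → go left. Place as left child of 62.
Insert 1: 1 < 62 → go left; 1 < 54 → go left. Place as left child of 54.
Insert 63: 63 > 62 → go right. Place as right child of 62.
Insert 79: 79 > 62 → go right; 79 > 63 → go right. Place as right child of 63.
Insert 24: 24 < 62 → go left; 24 < 54 → go left; 24 > 1 → go right. Place as right child of 1.
Insert 44: 44 < 62 → go left; 44 < 54 → go left; 44 > 1 → go right; 44 > 24 → go right. Place as right child of 24.
Insert 96: 96 > 62 → go right; 96 > 63 → go right; 96 > 79 → go right. Place as right child of 79.
Insert 15: 15 < 62 → go left; 15 < 54 → go left; 15 > 1 → go right; 15 < 24 → go left. Place as left child of 24.
Insert 83: 83 > 62 → go right; 83 > 63 → go right; 83 > 79 → go right; 83 < 96 → go left. Place as left child of 96.
Insert 72: 72 > 62 → go right; 72 > 63 → go right; 72 < 79 → go left. Place as left child of 79.
Insert 19: 19 < 62 → go left; 19 < 54 → go left; 19 > 1 → go right; 19 < 24 → go left; 19 > 15 → go right. Place as right child of 15.
Insert 3: 3 < 62 → go left; 3 < 54 → go left; 3 > 1 → go right; 3 < 24 → go left; 3 < 15 → go left. Place as left child of 15.
Insert 65: 65 > 62 → go right; 65 > 63 → go right; 65 < 79 → go left; 65 < 72 → go left. Place as left child of 72.
Insert 84: 84 > 62 → go right; 84 > 63 → go right; 84 > 79 → go right; 84 < 96 → go left; 84 > 83 → go right. Place as right child of 83.
Insert 23: 23 < 62 → go left; 23 < 54 → go left; 23 > 1 → go right; 23 < 24 → go left; 23 > 15 → go right; 23 > 19 → go right. Place as right child of 19.
Insert 4: 4 < 62 → go left; 4 < 54 → go left; 4 > 1 → go right; 4 < 24 → go left; 4 < 15 → go left; 4 > 3 → go right. Place as right child of 3.
Insert 70: 70 > 62 → go right; 70 > 63 → go right; 70 < 79 → go left; 70 < 72 → go left; 70 > 65 → go right. Place as right child of 65.
Insert 32: 32 < 62 → go left; 32 < 54 → go left; 32 > 1 → go right; 32 > 24 → go right; 32 < 44 → go left. Place as left child of 44.
Insert 93: 93 > 62 → go right; 93 > 63 → go right; 93 > 79 → go right; 93 < 96 → go left; 93 > 83 → go right; 93 > 84 → go right. Place as right child of 84.

Delete 62 (two children — replace with in-order successor).
After deletion, path to 79: 63 → 79.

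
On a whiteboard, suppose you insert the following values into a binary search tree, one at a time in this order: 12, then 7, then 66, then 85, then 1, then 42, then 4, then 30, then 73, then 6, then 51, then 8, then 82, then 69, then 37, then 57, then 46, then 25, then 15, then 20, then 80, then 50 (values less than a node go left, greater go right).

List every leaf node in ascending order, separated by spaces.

6 8 20 37 50 57 69 80

12: root
7: left child of 12 (depth 1)
66: right child of 12 (depth 1)
85: right child of 66 (depth 2)
1: left child of 7 (depth 2)
42: left child of 66 (depth 2)
4: right child of 1 (depth 3)
30: left child of 42 (depth 3)
73: left child of 85 (depth 3)
6: right child of 4 (depth 4)
51: right child of 42 (depth 3)
8: right child of 7 (depth 2)
82: right child of 73 (depth 4)
69: left child of 73 (depth 4)
37: right child of 30 (depth 4)
57: right child of 51 (depth 4)
46: left child of 51 (depth 4)
25: left child of 30 (depth 4)
15: left child of 25 (depth 5)
20: right child of 15 (depth 6)
80: left child of 82 (depth 5)
50: right child of 46 (depth 5)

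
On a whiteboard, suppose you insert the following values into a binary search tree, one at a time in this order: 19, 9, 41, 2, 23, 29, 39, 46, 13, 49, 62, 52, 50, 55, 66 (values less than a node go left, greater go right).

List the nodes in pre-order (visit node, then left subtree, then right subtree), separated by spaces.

Resulting structure (node: left, right):
  19: L=9, R=41
  9: L=2, R=13
  41: L=23, R=46
  2: L=–, R=–
  23: L=–, R=29
  29: L=–, R=39
  39: L=–, R=–
  46: L=–, R=49
  13: L=–, R=–
  49: L=–, R=62
  62: L=52, R=66
  52: L=50, R=55
  50: L=–, R=–
  55: L=–, R=–
  66: L=–, R=–

19 9 2 13 41 23 29 39 46 49 62 52 50 55 66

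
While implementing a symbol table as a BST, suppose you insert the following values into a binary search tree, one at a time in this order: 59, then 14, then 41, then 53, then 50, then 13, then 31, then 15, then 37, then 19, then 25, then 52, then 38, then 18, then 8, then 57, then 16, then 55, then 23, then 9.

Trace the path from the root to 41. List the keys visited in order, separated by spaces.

Insert 59: tree is empty, so 59 becomes the root.
Insert 14: 14 < 59 → go left. Place as left child of 59.
Insert 41: 41 < 59 → go left; 41 > 14 → go right. Place as right child of 14.
Insert 53: 53 < 59 → go left; 53 > 14 → go right; 53 > 41 → go right. Place as right child of 41.
Insert 50: 50 < 59 → go left; 50 > 14 → go right; 50 > 41 → go right; 50 < 53 → go left. Place as left child of 53.
Insert 13: 13 < 59 → go left; 13 < 14 → go left. Place as left child of 14.
Insert 31: 31 < 59 → go left; 31 > 14 → go right; 31 < 41 → go left. Place as left child of 41.
Insert 15: 15 < 59 → go left; 15 > 14 → go right; 15 < 41 → go left; 15 < 31 → go left. Place as left child of 31.
Insert 37: 37 < 59 → go left; 37 > 14 → go right; 37 < 41 → go left; 37 > 31 → go right. Place as right child of 31.
Insert 19: 19 < 59 → go left; 19 > 14 → go right; 19 < 41 → go left; 19 < 31 → go left; 19 > 15 → go right. Place as right child of 15.
Insert 25: 25 < 59 → go left; 25 > 14 → go right; 25 < 41 → go left; 25 < 31 → go left; 25 > 15 → go right; 25 > 19 → go right. Place as right child of 19.
Insert 52: 52 < 59 → go left; 52 > 14 → go right; 52 > 41 → go right; 52 < 53 → go left; 52 > 50 → go right. Place as right child of 50.
Insert 38: 38 < 59 → go left; 38 > 14 → go right; 38 < 41 → go left; 38 > 31 → go right; 38 > 37 → go right. Place as right child of 37.
Insert 18: 18 < 59 → go left; 18 > 14 → go right; 18 < 41 → go left; 18 < 31 → go left; 18 > 15 → go right; 18 < 19 → go left. Place as left child of 19.
Insert 8: 8 < 59 → go left; 8 < 14 → go left; 8 < 13 → go left. Place as left child of 13.
Insert 57: 57 < 59 → go left; 57 > 14 → go right; 57 > 41 → go right; 57 > 53 → go right. Place as right child of 53.
Insert 16: 16 < 59 → go left; 16 > 14 → go right; 16 < 41 → go left; 16 < 31 → go left; 16 > 15 → go right; 16 < 19 → go left; 16 < 18 → go left. Place as left child of 18.
Insert 55: 55 < 59 → go left; 55 > 14 → go right; 55 > 41 → go right; 55 > 53 → go right; 55 < 57 → go left. Place as left child of 57.
Insert 23: 23 < 59 → go left; 23 > 14 → go right; 23 < 41 → go left; 23 < 31 → go left; 23 > 15 → go right; 23 > 19 → go right; 23 < 25 → go left. Place as left child of 25.
Insert 9: 9 < 59 → go left; 9 < 14 → go left; 9 < 13 → go left; 9 > 8 → go right. Place as right child of 8.

59 14 41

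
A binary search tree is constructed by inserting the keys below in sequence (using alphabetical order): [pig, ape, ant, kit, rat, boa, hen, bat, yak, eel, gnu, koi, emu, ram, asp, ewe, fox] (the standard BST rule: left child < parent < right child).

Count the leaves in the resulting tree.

6

pig: root
ape: left child of pig (depth 1)
ant: left child of ape (depth 2)
kit: right child of ape (depth 2)
rat: right child of pig (depth 1)
boa: left child of kit (depth 3)
hen: right child of boa (depth 4)
bat: left child of boa (depth 4)
yak: right child of rat (depth 2)
eel: left child of hen (depth 5)
gnu: right child of eel (depth 6)
koi: right child of kit (depth 3)
emu: left child of gnu (depth 7)
ram: left child of rat (depth 2)
asp: left child of bat (depth 5)
ewe: right child of emu (depth 8)
fox: right child of ewe (depth 9)

Leaves: ant, asp, fox, koi, ram, yak — 6 in total.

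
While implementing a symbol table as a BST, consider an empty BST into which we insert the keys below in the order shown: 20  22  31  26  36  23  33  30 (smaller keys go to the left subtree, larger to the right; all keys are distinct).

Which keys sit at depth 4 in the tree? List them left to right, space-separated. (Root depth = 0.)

Resulting structure (node: left, right):
  20: L=–, R=22
  22: L=–, R=31
  31: L=26, R=36
  26: L=23, R=30
  36: L=33, R=–
  23: L=–, R=–
  33: L=–, R=–
  30: L=–, R=–

23 30 33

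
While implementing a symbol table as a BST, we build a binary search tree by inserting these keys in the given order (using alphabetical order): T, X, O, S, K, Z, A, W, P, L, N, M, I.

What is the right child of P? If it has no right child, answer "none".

Insert T: tree is empty, so T becomes the root.
Insert X: X > T → go right. Place as right child of T.
Insert O: O < T → go left. Place as left child of T.
Insert S: S < T → go left; S > O → go right. Place as right child of O.
Insert K: K < T → go left; K < O → go left. Place as left child of O.
Insert Z: Z > T → go right; Z > X → go right. Place as right child of X.
Insert A: A < T → go left; A < O → go left; A < K → go left. Place as left child of K.
Insert W: W > T → go right; W < X → go left. Place as left child of X.
Insert P: P < T → go left; P > O → go right; P < S → go left. Place as left child of S.
Insert L: L < T → go left; L < O → go left; L > K → go right. Place as right child of K.
Insert N: N < T → go left; N < O → go left; N > K → go right; N > L → go right. Place as right child of L.
Insert M: M < T → go left; M < O → go left; M > K → go right; M > L → go right; M < N → go left. Place as left child of N.
Insert I: I < T → go left; I < O → go left; I < K → go left; I > A → go right. Place as right child of A.

none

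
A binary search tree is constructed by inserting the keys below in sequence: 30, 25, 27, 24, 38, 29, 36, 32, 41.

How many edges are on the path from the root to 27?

2

30: root
25: left child of 30 (depth 1)
27: right child of 25 (depth 2)
24: left child of 25 (depth 2)
38: right child of 30 (depth 1)
29: right child of 27 (depth 3)
36: left child of 38 (depth 2)
32: left child of 36 (depth 3)
41: right child of 38 (depth 2)

Path to 27: 30 → 25 → 27, which is 2 edges.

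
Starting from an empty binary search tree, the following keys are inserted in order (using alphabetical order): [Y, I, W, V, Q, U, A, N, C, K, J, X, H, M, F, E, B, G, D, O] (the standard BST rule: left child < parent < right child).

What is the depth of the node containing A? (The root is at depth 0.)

Y: root
I: left child of Y (depth 1)
W: right child of I (depth 2)
V: left child of W (depth 3)
Q: left child of V (depth 4)
U: right child of Q (depth 5)
A: left child of I (depth 2)
N: left child of Q (depth 5)
C: right child of A (depth 3)
K: left child of N (depth 6)
J: left child of K (depth 7)
X: right child of W (depth 3)
H: right child of C (depth 4)
M: right child of K (depth 7)
F: left child of H (depth 5)
E: left child of F (depth 6)
B: left child of C (depth 4)
G: right child of F (depth 6)
D: left child of E (depth 7)
O: right child of N (depth 6)

Path to A: Y → I → A, which is 2 edges.

2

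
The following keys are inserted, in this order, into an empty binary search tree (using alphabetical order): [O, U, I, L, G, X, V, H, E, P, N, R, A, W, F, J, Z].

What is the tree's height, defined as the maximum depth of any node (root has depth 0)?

4

Insert O: tree is empty, so O becomes the root.
Insert U: U > O → go right. Place as right child of O.
Insert I: I < O → go left. Place as left child of O.
Insert L: L < O → go left; L > I → go right. Place as right child of I.
Insert G: G < O → go left; G < I → go left. Place as left child of I.
Insert X: X > O → go right; X > U → go right. Place as right child of U.
Insert V: V > O → go right; V > U → go right; V < X → go left. Place as left child of X.
Insert H: H < O → go left; H < I → go left; H > G → go right. Place as right child of G.
Insert E: E < O → go left; E < I → go left; E < G → go left. Place as left child of G.
Insert P: P > O → go right; P < U → go left. Place as left child of U.
Insert N: N < O → go left; N > I → go right; N > L → go right. Place as right child of L.
Insert R: R > O → go right; R < U → go left; R > P → go right. Place as right child of P.
Insert A: A < O → go left; A < I → go left; A < G → go left; A < E → go left. Place as left child of E.
Insert W: W > O → go right; W > U → go right; W < X → go left; W > V → go right. Place as right child of V.
Insert F: F < O → go left; F < I → go left; F < G → go left; F > E → go right. Place as right child of E.
Insert J: J < O → go left; J > I → go right; J < L → go left. Place as left child of L.
Insert Z: Z > O → go right; Z > U → go right; Z > X → go right. Place as right child of X.

The deepest node is A at depth 4.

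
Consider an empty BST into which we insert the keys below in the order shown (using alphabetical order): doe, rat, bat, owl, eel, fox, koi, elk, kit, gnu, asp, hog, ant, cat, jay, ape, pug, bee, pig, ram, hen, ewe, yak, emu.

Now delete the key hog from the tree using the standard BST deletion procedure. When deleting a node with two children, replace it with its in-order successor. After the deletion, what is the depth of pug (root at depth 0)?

Insert doe: tree is empty, so doe becomes the root.
Insert rat: rat > doe → go right. Place as right child of doe.
Insert bat: bat < doe → go left. Place as left child of doe.
Insert owl: owl > doe → go right; owl < rat → go left. Place as left child of rat.
Insert eel: eel > doe → go right; eel < rat → go left; eel < owl → go left. Place as left child of owl.
Insert fox: fox > doe → go right; fox < rat → go left; fox < owl → go left; fox > eel → go right. Place as right child of eel.
Insert koi: koi > doe → go right; koi < rat → go left; koi < owl → go left; koi > eel → go right; koi > fox → go right. Place as right child of fox.
Insert elk: elk > doe → go right; elk < rat → go left; elk < owl → go left; elk > eel → go right; elk < fox → go left. Place as left child of fox.
Insert kit: kit > doe → go right; kit < rat → go left; kit < owl → go left; kit > eel → go right; kit > fox → go right; kit < koi → go left. Place as left child of koi.
Insert gnu: gnu > doe → go right; gnu < rat → go left; gnu < owl → go left; gnu > eel → go right; gnu > fox → go right; gnu < koi → go left; gnu < kit → go left. Place as left child of kit.
Insert asp: asp < doe → go left; asp < bat → go left. Place as left child of bat.
Insert hog: hog > doe → go right; hog < rat → go left; hog < owl → go left; hog > eel → go right; hog > fox → go right; hog < koi → go left; hog < kit → go left; hog > gnu → go right. Place as right child of gnu.
Insert ant: ant < doe → go left; ant < bat → go left; ant < asp → go left. Place as left child of asp.
Insert cat: cat < doe → go left; cat > bat → go right. Place as right child of bat.
Insert jay: jay > doe → go right; jay < rat → go left; jay < owl → go left; jay > eel → go right; jay > fox → go right; jay < koi → go left; jay < kit → go left; jay > gnu → go right; jay > hog → go right. Place as right child of hog.
Insert ape: ape < doe → go left; ape < bat → go left; ape < asp → go left; ape > ant → go right. Place as right child of ant.
Insert pug: pug > doe → go right; pug < rat → go left; pug > owl → go right. Place as right child of owl.
Insert bee: bee < doe → go left; bee > bat → go right; bee < cat → go left. Place as left child of cat.
Insert pig: pig > doe → go right; pig < rat → go left; pig > owl → go right; pig < pug → go left. Place as left child of pug.
Insert ram: ram > doe → go right; ram < rat → go left; ram > owl → go right; ram > pug → go right. Place as right child of pug.
Insert hen: hen > doe → go right; hen < rat → go left; hen < owl → go left; hen > eel → go right; hen > fox → go right; hen < koi → go left; hen < kit → go left; hen > gnu → go right; hen < hog → go left. Place as left child of hog.
Insert ewe: ewe > doe → go right; ewe < rat → go left; ewe < owl → go left; ewe > eel → go right; ewe < fox → go left; ewe > elk → go right. Place as right child of elk.
Insert yak: yak > doe → go right; yak > rat → go right. Place as right child of rat.
Insert emu: emu > doe → go right; emu < rat → go left; emu < owl → go left; emu > eel → go right; emu < fox → go left; emu > elk → go right; emu < ewe → go left. Place as left child of ewe.

Delete hog (two children — replace with in-order successor).
After deletion, path to pug: doe → rat → owl → pug.

3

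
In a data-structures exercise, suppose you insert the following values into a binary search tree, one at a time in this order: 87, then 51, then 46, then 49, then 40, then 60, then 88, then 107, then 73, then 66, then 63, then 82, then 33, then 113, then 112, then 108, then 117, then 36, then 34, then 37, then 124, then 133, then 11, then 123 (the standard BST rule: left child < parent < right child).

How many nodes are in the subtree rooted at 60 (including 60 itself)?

5

Insert 87: tree is empty, so 87 becomes the root.
Insert 51: 51 < 87 → go left. Place as left child of 87.
Insert 46: 46 < 87 → go left; 46 < 51 → go left. Place as left child of 51.
Insert 49: 49 < 87 → go left; 49 < 51 → go left; 49 > 46 → go right. Place as right child of 46.
Insert 40: 40 < 87 → go left; 40 < 51 → go left; 40 < 46 → go left. Place as left child of 46.
Insert 60: 60 < 87 → go left; 60 > 51 → go right. Place as right child of 51.
Insert 88: 88 > 87 → go right. Place as right child of 87.
Insert 107: 107 > 87 → go right; 107 > 88 → go right. Place as right child of 88.
Insert 73: 73 < 87 → go left; 73 > 51 → go right; 73 > 60 → go right. Place as right child of 60.
Insert 66: 66 < 87 → go left; 66 > 51 → go right; 66 > 60 → go right; 66 < 73 → go left. Place as left child of 73.
Insert 63: 63 < 87 → go left; 63 > 51 → go right; 63 > 60 → go right; 63 < 73 → go left; 63 < 66 → go left. Place as left child of 66.
Insert 82: 82 < 87 → go left; 82 > 51 → go right; 82 > 60 → go right; 82 > 73 → go right. Place as right child of 73.
Insert 33: 33 < 87 → go left; 33 < 51 → go left; 33 < 46 → go left; 33 < 40 → go left. Place as left child of 40.
Insert 113: 113 > 87 → go right; 113 > 88 → go right; 113 > 107 → go right. Place as right child of 107.
Insert 112: 112 > 87 → go right; 112 > 88 → go right; 112 > 107 → go right; 112 < 113 → go left. Place as left child of 113.
Insert 108: 108 > 87 → go right; 108 > 88 → go right; 108 > 107 → go right; 108 < 113 → go left; 108 < 112 → go left. Place as left child of 112.
Insert 117: 117 > 87 → go right; 117 > 88 → go right; 117 > 107 → go right; 117 > 113 → go right. Place as right child of 113.
Insert 36: 36 < 87 → go left; 36 < 51 → go left; 36 < 46 → go left; 36 < 40 → go left; 36 > 33 → go right. Place as right child of 33.
Insert 34: 34 < 87 → go left; 34 < 51 → go left; 34 < 46 → go left; 34 < 40 → go left; 34 > 33 → go right; 34 < 36 → go left. Place as left child of 36.
Insert 37: 37 < 87 → go left; 37 < 51 → go left; 37 < 46 → go left; 37 < 40 → go left; 37 > 33 → go right; 37 > 36 → go right. Place as right child of 36.
Insert 124: 124 > 87 → go right; 124 > 88 → go right; 124 > 107 → go right; 124 > 113 → go right; 124 > 117 → go right. Place as right child of 117.
Insert 133: 133 > 87 → go right; 133 > 88 → go right; 133 > 107 → go right; 133 > 113 → go right; 133 > 117 → go right; 133 > 124 → go right. Place as right child of 124.
Insert 11: 11 < 87 → go left; 11 < 51 → go left; 11 < 46 → go left; 11 < 40 → go left; 11 < 33 → go left. Place as left child of 33.
Insert 123: 123 > 87 → go right; 123 > 88 → go right; 123 > 107 → go right; 123 > 113 → go right; 123 > 117 → go right; 123 < 124 → go left. Place as left child of 124.

Subtree rooted at 60 contains: 60, 73, 66, 63, 82 — 5 nodes.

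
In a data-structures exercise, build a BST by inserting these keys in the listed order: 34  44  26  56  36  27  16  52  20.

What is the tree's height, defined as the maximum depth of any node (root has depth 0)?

Insert 34: tree is empty, so 34 becomes the root.
Insert 44: 44 > 34 → go right. Place as right child of 34.
Insert 26: 26 < 34 → go left. Place as left child of 34.
Insert 56: 56 > 34 → go right; 56 > 44 → go right. Place as right child of 44.
Insert 36: 36 > 34 → go right; 36 < 44 → go left. Place as left child of 44.
Insert 27: 27 < 34 → go left; 27 > 26 → go right. Place as right child of 26.
Insert 16: 16 < 34 → go left; 16 < 26 → go left. Place as left child of 26.
Insert 52: 52 > 34 → go right; 52 > 44 → go right; 52 < 56 → go left. Place as left child of 56.
Insert 20: 20 < 34 → go left; 20 < 26 → go left; 20 > 16 → go right. Place as right child of 16.

The deepest node is 52 at depth 3.

3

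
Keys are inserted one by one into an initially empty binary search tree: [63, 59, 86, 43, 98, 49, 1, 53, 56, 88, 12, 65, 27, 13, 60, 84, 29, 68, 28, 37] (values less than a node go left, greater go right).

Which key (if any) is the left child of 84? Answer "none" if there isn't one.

Insert 63: tree is empty, so 63 becomes the root.
Insert 59: 59 < 63 → go left. Place as left child of 63.
Insert 86: 86 > 63 → go right. Place as right child of 63.
Insert 43: 43 < 63 → go left; 43 < 59 → go left. Place as left child of 59.
Insert 98: 98 > 63 → go right; 98 > 86 → go right. Place as right child of 86.
Insert 49: 49 < 63 → go left; 49 < 59 → go left; 49 > 43 → go right. Place as right child of 43.
Insert 1: 1 < 63 → go left; 1 < 59 → go left; 1 < 43 → go left. Place as left child of 43.
Insert 53: 53 < 63 → go left; 53 < 59 → go left; 53 > 43 → go right; 53 > 49 → go right. Place as right child of 49.
Insert 56: 56 < 63 → go left; 56 < 59 → go left; 56 > 43 → go right; 56 > 49 → go right; 56 > 53 → go right. Place as right child of 53.
Insert 88: 88 > 63 → go right; 88 > 86 → go right; 88 < 98 → go left. Place as left child of 98.
Insert 12: 12 < 63 → go left; 12 < 59 → go left; 12 < 43 → go left; 12 > 1 → go right. Place as right child of 1.
Insert 65: 65 > 63 → go right; 65 < 86 → go left. Place as left child of 86.
Insert 27: 27 < 63 → go left; 27 < 59 → go left; 27 < 43 → go left; 27 > 1 → go right; 27 > 12 → go right. Place as right child of 12.
Insert 13: 13 < 63 → go left; 13 < 59 → go left; 13 < 43 → go left; 13 > 1 → go right; 13 > 12 → go right; 13 < 27 → go left. Place as left child of 27.
Insert 60: 60 < 63 → go left; 60 > 59 → go right. Place as right child of 59.
Insert 84: 84 > 63 → go right; 84 < 86 → go left; 84 > 65 → go right. Place as right child of 65.
Insert 29: 29 < 63 → go left; 29 < 59 → go left; 29 < 43 → go left; 29 > 1 → go right; 29 > 12 → go right; 29 > 27 → go right. Place as right child of 27.
Insert 68: 68 > 63 → go right; 68 < 86 → go left; 68 > 65 → go right; 68 < 84 → go left. Place as left child of 84.
Insert 28: 28 < 63 → go left; 28 < 59 → go left; 28 < 43 → go left; 28 > 1 → go right; 28 > 12 → go right; 28 > 27 → go right; 28 < 29 → go left. Place as left child of 29.
Insert 37: 37 < 63 → go left; 37 < 59 → go left; 37 < 43 → go left; 37 > 1 → go right; 37 > 12 → go right; 37 > 27 → go right; 37 > 29 → go right. Place as right child of 29.

68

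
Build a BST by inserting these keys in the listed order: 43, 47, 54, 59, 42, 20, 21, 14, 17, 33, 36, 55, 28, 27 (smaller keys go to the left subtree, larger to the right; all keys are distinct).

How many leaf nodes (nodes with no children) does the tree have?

Resulting structure (node: left, right):
  43: L=42, R=47
  47: L=–, R=54
  54: L=–, R=59
  59: L=55, R=–
  42: L=20, R=–
  20: L=14, R=21
  21: L=–, R=33
  14: L=–, R=17
  17: L=–, R=–
  33: L=28, R=36
  36: L=–, R=–
  55: L=–, R=–
  28: L=27, R=–
  27: L=–, R=–

Leaves: 17, 27, 36, 55 — 4 in total.

4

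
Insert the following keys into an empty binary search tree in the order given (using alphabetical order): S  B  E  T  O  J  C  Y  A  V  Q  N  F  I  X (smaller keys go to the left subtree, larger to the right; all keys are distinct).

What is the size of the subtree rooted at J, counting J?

S: root
B: left child of S (depth 1)
E: right child of B (depth 2)
T: right child of S (depth 1)
O: right child of E (depth 3)
J: left child of O (depth 4)
C: left child of E (depth 3)
Y: right child of T (depth 2)
A: left child of B (depth 2)
V: left child of Y (depth 3)
Q: right child of O (depth 4)
N: right child of J (depth 5)
F: left child of J (depth 5)
I: right child of F (depth 6)
X: right child of V (depth 4)

Subtree rooted at J contains: J, F, I, N — 4 nodes.

4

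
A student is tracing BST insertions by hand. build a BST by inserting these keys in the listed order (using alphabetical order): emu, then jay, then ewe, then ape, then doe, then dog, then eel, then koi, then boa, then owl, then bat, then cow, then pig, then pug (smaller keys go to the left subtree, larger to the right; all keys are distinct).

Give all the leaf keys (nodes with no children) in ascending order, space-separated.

emu: root
jay: right child of emu (depth 1)
ewe: left child of jay (depth 2)
ape: left child of emu (depth 1)
doe: right child of ape (depth 2)
dog: right child of doe (depth 3)
eel: right child of dog (depth 4)
koi: right child of jay (depth 2)
boa: left child of doe (depth 3)
owl: right child of koi (depth 3)
bat: left child of boa (depth 4)
cow: right child of boa (depth 4)
pig: right child of owl (depth 4)
pug: right child of pig (depth 5)

bat cow eel ewe pug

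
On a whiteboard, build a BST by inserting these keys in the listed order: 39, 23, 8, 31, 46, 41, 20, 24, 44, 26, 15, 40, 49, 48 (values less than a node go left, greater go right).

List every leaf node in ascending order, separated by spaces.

39: root
23: left child of 39 (depth 1)
8: left child of 23 (depth 2)
31: right child of 23 (depth 2)
46: right child of 39 (depth 1)
41: left child of 46 (depth 2)
20: right child of 8 (depth 3)
24: left child of 31 (depth 3)
44: right child of 41 (depth 3)
26: right child of 24 (depth 4)
15: left child of 20 (depth 4)
40: left child of 41 (depth 3)
49: right child of 46 (depth 2)
48: left child of 49 (depth 3)

15 26 40 44 48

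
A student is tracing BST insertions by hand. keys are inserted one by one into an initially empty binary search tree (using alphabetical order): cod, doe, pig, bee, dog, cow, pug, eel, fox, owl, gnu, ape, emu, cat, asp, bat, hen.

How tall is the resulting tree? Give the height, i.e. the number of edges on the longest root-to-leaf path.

Resulting structure (node: left, right):
  cod: L=bee, R=doe
  doe: L=cow, R=pig
  pig: L=dog, R=pug
  bee: L=ape, R=cat
  dog: L=–, R=eel
  cow: L=–, R=–
  pug: L=–, R=–
  eel: L=–, R=fox
  fox: L=emu, R=owl
  owl: L=gnu, R=–
  gnu: L=–, R=hen
  ape: L=–, R=asp
  emu: L=–, R=–
  cat: L=–, R=–
  asp: L=–, R=bat
  bat: L=–, R=–
  hen: L=–, R=–

The deepest node is hen at depth 8.

8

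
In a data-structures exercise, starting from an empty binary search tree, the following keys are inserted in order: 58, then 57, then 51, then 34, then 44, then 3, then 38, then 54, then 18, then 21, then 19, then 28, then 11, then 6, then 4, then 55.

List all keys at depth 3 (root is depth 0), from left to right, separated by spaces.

34 54

58: root
57: left child of 58 (depth 1)
51: left child of 57 (depth 2)
34: left child of 51 (depth 3)
44: right child of 34 (depth 4)
3: left child of 34 (depth 4)
38: left child of 44 (depth 5)
54: right child of 51 (depth 3)
18: right child of 3 (depth 5)
21: right child of 18 (depth 6)
19: left child of 21 (depth 7)
28: right child of 21 (depth 7)
11: left child of 18 (depth 6)
6: left child of 11 (depth 7)
4: left child of 6 (depth 8)
55: right child of 54 (depth 4)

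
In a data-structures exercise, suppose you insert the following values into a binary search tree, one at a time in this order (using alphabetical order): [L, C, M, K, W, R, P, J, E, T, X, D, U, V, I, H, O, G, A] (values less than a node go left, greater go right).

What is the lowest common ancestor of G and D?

E

Insert L: tree is empty, so L becomes the root.
Insert C: C < L → go left. Place as left child of L.
Insert M: M > L → go right. Place as right child of L.
Insert K: K < L → go left; K > C → go right. Place as right child of C.
Insert W: W > L → go right; W > M → go right. Place as right child of M.
Insert R: R > L → go right; R > M → go right; R < W → go left. Place as left child of W.
Insert P: P > L → go right; P > M → go right; P < W → go left; P < R → go left. Place as left child of R.
Insert J: J < L → go left; J > C → go right; J < K → go left. Place as left child of K.
Insert E: E < L → go left; E > C → go right; E < K → go left; E < J → go left. Place as left child of J.
Insert T: T > L → go right; T > M → go right; T < W → go left; T > R → go right. Place as right child of R.
Insert X: X > L → go right; X > M → go right; X > W → go right. Place as right child of W.
Insert D: D < L → go left; D > C → go right; D < K → go left; D < J → go left; D < E → go left. Place as left child of E.
Insert U: U > L → go right; U > M → go right; U < W → go left; U > R → go right; U > T → go right. Place as right child of T.
Insert V: V > L → go right; V > M → go right; V < W → go left; V > R → go right; V > T → go right; V > U → go right. Place as right child of U.
Insert I: I < L → go left; I > C → go right; I < K → go left; I < J → go left; I > E → go right. Place as right child of E.
Insert H: H < L → go left; H > C → go right; H < K → go left; H < J → go left; H > E → go right; H < I → go left. Place as left child of I.
Insert O: O > L → go right; O > M → go right; O < W → go left; O < R → go left; O < P → go left. Place as left child of P.
Insert G: G < L → go left; G > C → go right; G < K → go left; G < J → go left; G > E → go right; G < I → go left; G < H → go left. Place as left child of H.
Insert A: A < L → go left; A < C → go left. Place as left child of C.

Path to G: L → C → K → J → E → I → H → G
Path to D: L → C → K → J → E → D
The paths share a prefix ending at E, then split left and right.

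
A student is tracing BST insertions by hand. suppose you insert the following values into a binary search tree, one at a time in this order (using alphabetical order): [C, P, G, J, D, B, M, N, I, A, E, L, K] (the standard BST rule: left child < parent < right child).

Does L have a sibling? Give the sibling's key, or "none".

N

C: root
P: right child of C (depth 1)
G: left child of P (depth 2)
J: right child of G (depth 3)
D: left child of G (depth 3)
B: left child of C (depth 1)
M: right child of J (depth 4)
N: right child of M (depth 5)
I: left child of J (depth 4)
A: left child of B (depth 2)
E: right child of D (depth 4)
L: left child of M (depth 5)
K: left child of L (depth 6)

L's parent is M; the other child of M is N.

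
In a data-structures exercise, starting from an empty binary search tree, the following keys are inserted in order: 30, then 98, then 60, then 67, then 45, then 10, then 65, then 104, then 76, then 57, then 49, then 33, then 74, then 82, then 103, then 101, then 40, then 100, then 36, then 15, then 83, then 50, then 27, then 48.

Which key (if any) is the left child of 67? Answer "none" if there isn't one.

Resulting structure (node: left, right):
  30: L=10, R=98
  98: L=60, R=104
  60: L=45, R=67
  67: L=65, R=76
  45: L=33, R=57
  10: L=–, R=15
  65: L=–, R=–
  104: L=103, R=–
  76: L=74, R=82
  57: L=49, R=–
  49: L=48, R=50
  33: L=–, R=40
  74: L=–, R=–
  82: L=–, R=83
  103: L=101, R=–
  101: L=100, R=–
  40: L=36, R=–
  100: L=–, R=–
  36: L=–, R=–
  15: L=–, R=27
  83: L=–, R=–
  50: L=–, R=–
  27: L=–, R=–
  48: L=–, R=–

65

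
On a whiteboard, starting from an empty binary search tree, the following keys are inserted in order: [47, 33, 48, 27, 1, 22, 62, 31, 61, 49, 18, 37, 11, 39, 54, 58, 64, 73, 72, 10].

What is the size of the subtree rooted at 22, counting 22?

4

Insert 47: tree is empty, so 47 becomes the root.
Insert 33: 33 < 47 → go left. Place as left child of 47.
Insert 48: 48 > 47 → go right. Place as right child of 47.
Insert 27: 27 < 47 → go left; 27 < 33 → go left. Place as left child of 33.
Insert 1: 1 < 47 → go left; 1 < 33 → go left; 1 < 27 → go left. Place as left child of 27.
Insert 22: 22 < 47 → go left; 22 < 33 → go left; 22 < 27 → go left; 22 > 1 → go right. Place as right child of 1.
Insert 62: 62 > 47 → go right; 62 > 48 → go right. Place as right child of 48.
Insert 31: 31 < 47 → go left; 31 < 33 → go left; 31 > 27 → go right. Place as right child of 27.
Insert 61: 61 > 47 → go right; 61 > 48 → go right; 61 < 62 → go left. Place as left child of 62.
Insert 49: 49 > 47 → go right; 49 > 48 → go right; 49 < 62 → go left; 49 < 61 → go left. Place as left child of 61.
Insert 18: 18 < 47 → go left; 18 < 33 → go left; 18 < 27 → go left; 18 > 1 → go right; 18 < 22 → go left. Place as left child of 22.
Insert 37: 37 < 47 → go left; 37 > 33 → go right. Place as right child of 33.
Insert 11: 11 < 47 → go left; 11 < 33 → go left; 11 < 27 → go left; 11 > 1 → go right; 11 < 22 → go left; 11 < 18 → go left. Place as left child of 18.
Insert 39: 39 < 47 → go left; 39 > 33 → go right; 39 > 37 → go right. Place as right child of 37.
Insert 54: 54 > 47 → go right; 54 > 48 → go right; 54 < 62 → go left; 54 < 61 → go left; 54 > 49 → go right. Place as right child of 49.
Insert 58: 58 > 47 → go right; 58 > 48 → go right; 58 < 62 → go left; 58 < 61 → go left; 58 > 49 → go right; 58 > 54 → go right. Place as right child of 54.
Insert 64: 64 > 47 → go right; 64 > 48 → go right; 64 > 62 → go right. Place as right child of 62.
Insert 73: 73 > 47 → go right; 73 > 48 → go right; 73 > 62 → go right; 73 > 64 → go right. Place as right child of 64.
Insert 72: 72 > 47 → go right; 72 > 48 → go right; 72 > 62 → go right; 72 > 64 → go right; 72 < 73 → go left. Place as left child of 73.
Insert 10: 10 < 47 → go left; 10 < 33 → go left; 10 < 27 → go left; 10 > 1 → go right; 10 < 22 → go left; 10 < 18 → go left; 10 < 11 → go left. Place as left child of 11.

Subtree rooted at 22 contains: 22, 18, 11, 10 — 4 nodes.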